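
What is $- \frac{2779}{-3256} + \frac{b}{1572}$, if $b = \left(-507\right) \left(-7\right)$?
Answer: $\frac{1327011}{426536} \approx 3.1111$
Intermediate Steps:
$b = 3549$
$- \frac{2779}{-3256} + \frac{b}{1572} = - \frac{2779}{-3256} + \frac{3549}{1572} = \left(-2779\right) \left(- \frac{1}{3256}\right) + 3549 \cdot \frac{1}{1572} = \frac{2779}{3256} + \frac{1183}{524} = \frac{1327011}{426536}$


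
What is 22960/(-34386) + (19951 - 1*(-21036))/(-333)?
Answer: -236170777/1908423 ≈ -123.75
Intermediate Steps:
22960/(-34386) + (19951 - 1*(-21036))/(-333) = 22960*(-1/34386) + (19951 + 21036)*(-1/333) = -11480/17193 + 40987*(-1/333) = -11480/17193 - 40987/333 = -236170777/1908423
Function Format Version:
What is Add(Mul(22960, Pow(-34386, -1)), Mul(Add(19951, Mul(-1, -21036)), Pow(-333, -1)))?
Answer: Rational(-236170777, 1908423) ≈ -123.75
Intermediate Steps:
Add(Mul(22960, Pow(-34386, -1)), Mul(Add(19951, Mul(-1, -21036)), Pow(-333, -1))) = Add(Mul(22960, Rational(-1, 34386)), Mul(Add(19951, 21036), Rational(-1, 333))) = Add(Rational(-11480, 17193), Mul(40987, Rational(-1, 333))) = Add(Rational(-11480, 17193), Rational(-40987, 333)) = Rational(-236170777, 1908423)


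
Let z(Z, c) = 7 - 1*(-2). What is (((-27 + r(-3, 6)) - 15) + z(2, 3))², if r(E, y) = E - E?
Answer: 1089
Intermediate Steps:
r(E, y) = 0
z(Z, c) = 9 (z(Z, c) = 7 + 2 = 9)
(((-27 + r(-3, 6)) - 15) + z(2, 3))² = (((-27 + 0) - 15) + 9)² = ((-27 - 15) + 9)² = (-42 + 9)² = (-33)² = 1089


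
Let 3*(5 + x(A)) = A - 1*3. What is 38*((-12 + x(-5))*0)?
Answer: 0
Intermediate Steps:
x(A) = -6 + A/3 (x(A) = -5 + (A - 1*3)/3 = -5 + (A - 3)/3 = -5 + (-3 + A)/3 = -5 + (-1 + A/3) = -6 + A/3)
38*((-12 + x(-5))*0) = 38*((-12 + (-6 + (⅓)*(-5)))*0) = 38*((-12 + (-6 - 5/3))*0) = 38*((-12 - 23/3)*0) = 38*(-59/3*0) = 38*0 = 0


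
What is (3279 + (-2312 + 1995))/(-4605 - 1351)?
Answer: -1481/2978 ≈ -0.49731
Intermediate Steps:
(3279 + (-2312 + 1995))/(-4605 - 1351) = (3279 - 317)/(-5956) = 2962*(-1/5956) = -1481/2978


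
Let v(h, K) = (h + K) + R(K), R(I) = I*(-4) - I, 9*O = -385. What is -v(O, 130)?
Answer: 5065/9 ≈ 562.78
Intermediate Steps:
O = -385/9 (O = (1/9)*(-385) = -385/9 ≈ -42.778)
R(I) = -5*I (R(I) = -4*I - I = -5*I)
v(h, K) = h - 4*K (v(h, K) = (h + K) - 5*K = (K + h) - 5*K = h - 4*K)
-v(O, 130) = -(-385/9 - 4*130) = -(-385/9 - 520) = -1*(-5065/9) = 5065/9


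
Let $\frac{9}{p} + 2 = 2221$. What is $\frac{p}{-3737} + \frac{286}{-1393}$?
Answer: $- \frac{338805685}{1650188197} \approx -0.20531$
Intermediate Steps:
$p = \frac{9}{2219}$ ($p = \frac{9}{-2 + 2221} = \frac{9}{2219} \approx 0.0040559$)
$\frac{p}{-3737} + \frac{286}{-1393} = \frac{9}{2219 \left(-3737\right)} + \frac{286}{-1393} = \frac{9}{2219} \left(- \frac{1}{3737}\right) + 286 \left(- \frac{1}{1393}\right) = - \frac{9}{8292403} - \frac{286}{1393} = - \frac{338805685}{1650188197}$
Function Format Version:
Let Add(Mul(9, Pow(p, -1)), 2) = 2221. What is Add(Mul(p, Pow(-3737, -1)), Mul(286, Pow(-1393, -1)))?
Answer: Rational(-338805685, 1650188197) ≈ -0.20531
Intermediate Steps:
p = Rational(9, 2219) (p = Mul(9, Pow(Add(-2, 2221), -1)) = Mul(9, Pow(2219, -1)) = Mul(9, Rational(1, 2219)) = Rational(9, 2219) ≈ 0.0040559)
Add(Mul(p, Pow(-3737, -1)), Mul(286, Pow(-1393, -1))) = Add(Mul(Rational(9, 2219), Pow(-3737, -1)), Mul(286, Pow(-1393, -1))) = Add(Mul(Rational(9, 2219), Rational(-1, 3737)), Mul(286, Rational(-1, 1393))) = Add(Rational(-9, 8292403), Rational(-286, 1393)) = Rational(-338805685, 1650188197)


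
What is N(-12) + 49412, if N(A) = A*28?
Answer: 49076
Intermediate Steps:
N(A) = 28*A
N(-12) + 49412 = 28*(-12) + 49412 = -336 + 49412 = 49076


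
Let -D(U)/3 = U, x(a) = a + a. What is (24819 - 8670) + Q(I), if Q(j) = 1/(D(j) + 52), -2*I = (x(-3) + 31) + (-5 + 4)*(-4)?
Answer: 3084461/191 ≈ 16149.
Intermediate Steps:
x(a) = 2*a
D(U) = -3*U
I = -29/2 (I = -((2*(-3) + 31) + (-5 + 4)*(-4))/2 = -((-6 + 31) - 1*(-4))/2 = -(25 + 4)/2 = -1/2*29 = -29/2 ≈ -14.500)
Q(j) = 1/(52 - 3*j) (Q(j) = 1/(-3*j + 52) = 1/(52 - 3*j))
(24819 - 8670) + Q(I) = (24819 - 8670) - 1/(-52 + 3*(-29/2)) = 16149 - 1/(-52 - 87/2) = 16149 - 1/(-191/2) = 16149 - 1*(-2/191) = 16149 + 2/191 = 3084461/191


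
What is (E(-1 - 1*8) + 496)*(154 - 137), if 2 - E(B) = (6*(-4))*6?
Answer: 10914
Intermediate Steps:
E(B) = 146 (E(B) = 2 - 6*(-4)*6 = 2 - (-24)*6 = 2 - 1*(-144) = 2 + 144 = 146)
(E(-1 - 1*8) + 496)*(154 - 137) = (146 + 496)*(154 - 137) = 642*17 = 10914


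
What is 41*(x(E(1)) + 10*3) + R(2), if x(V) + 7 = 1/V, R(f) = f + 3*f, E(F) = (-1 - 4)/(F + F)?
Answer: 4673/5 ≈ 934.60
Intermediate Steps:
E(F) = -5/(2*F) (E(F) = -5*1/(2*F) = -5/(2*F))
R(f) = 4*f
x(V) = -7 + 1/V
41*(x(E(1)) + 10*3) + R(2) = 41*((-7 + 1/(-5/2/1)) + 10*3) + 4*2 = 41*((-7 + 1/(-5/2*1)) + 30) + 8 = 41*((-7 + 1/(-5/2)) + 30) + 8 = 41*((-7 - ⅖) + 30) + 8 = 41*(-37/5 + 30) + 8 = 41*(113/5) + 8 = 4633/5 + 8 = 4673/5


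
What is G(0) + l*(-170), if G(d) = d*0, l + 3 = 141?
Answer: -23460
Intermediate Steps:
l = 138 (l = -3 + 141 = 138)
G(d) = 0
G(0) + l*(-170) = 0 + 138*(-170) = 0 - 23460 = -23460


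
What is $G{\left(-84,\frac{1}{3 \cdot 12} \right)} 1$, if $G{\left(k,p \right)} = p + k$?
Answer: $- \frac{3023}{36} \approx -83.972$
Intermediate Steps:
$G{\left(k,p \right)} = k + p$
$G{\left(-84,\frac{1}{3 \cdot 12} \right)} 1 = \left(-84 + \frac{1}{3 \cdot 12}\right) 1 = \left(-84 + \frac{1}{36}\right) 1 = \left(- \frac{3023}{36}\right) 1 = - \frac{3023}{36}$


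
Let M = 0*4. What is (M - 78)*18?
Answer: -1404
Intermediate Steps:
M = 0
(M - 78)*18 = (0 - 78)*18 = -78*18 = -1404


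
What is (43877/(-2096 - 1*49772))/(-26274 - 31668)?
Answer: 1513/103632264 ≈ 1.4600e-5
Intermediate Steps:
(43877/(-2096 - 1*49772))/(-26274 - 31668) = (43877/(-2096 - 49772))/(-57942) = (43877/(-51868))*(-1/57942) = (43877*(-1/51868))*(-1/57942) = -43877/51868*(-1/57942) = 1513/103632264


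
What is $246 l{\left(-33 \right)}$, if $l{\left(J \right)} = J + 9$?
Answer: $-5904$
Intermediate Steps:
$l{\left(J \right)} = 9 + J$
$246 l{\left(-33 \right)} = 246 \left(9 - 33\right) = 246 \left(-24\right) = -5904$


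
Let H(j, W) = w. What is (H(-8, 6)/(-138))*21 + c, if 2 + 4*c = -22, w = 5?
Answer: -311/46 ≈ -6.7609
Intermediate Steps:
H(j, W) = 5
c = -6 (c = -½ + (¼)*(-22) = -½ - 11/2 = -6)
(H(-8, 6)/(-138))*21 + c = (5/(-138))*21 - 6 = (5*(-1/138))*21 - 6 = -5/138*21 - 6 = -35/46 - 6 = -311/46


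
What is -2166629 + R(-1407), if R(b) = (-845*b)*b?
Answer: -1674970034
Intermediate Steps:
R(b) = -845*b²
-2166629 + R(-1407) = -2166629 - 845*(-1407)² = -2166629 - 845*1979649 = -2166629 - 1672803405 = -1674970034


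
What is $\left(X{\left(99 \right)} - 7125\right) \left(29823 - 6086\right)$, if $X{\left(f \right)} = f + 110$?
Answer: $-164165092$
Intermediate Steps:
$X{\left(f \right)} = 110 + f$
$\left(X{\left(99 \right)} - 7125\right) \left(29823 - 6086\right) = \left(\left(110 + 99\right) - 7125\right) \left(29823 - 6086\right) = \left(209 - 7125\right) 23737 = \left(-6916\right) 23737 = -164165092$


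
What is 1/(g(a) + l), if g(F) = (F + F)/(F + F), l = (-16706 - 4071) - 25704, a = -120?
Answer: -1/46480 ≈ -2.1515e-5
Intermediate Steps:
l = -46481 (l = -20777 - 25704 = -46481)
g(F) = 1 (g(F) = (2*F)/((2*F)) = (2*F)*(1/(2*F)) = 1)
1/(g(a) + l) = 1/(1 - 46481) = 1/(-46480) = -1/46480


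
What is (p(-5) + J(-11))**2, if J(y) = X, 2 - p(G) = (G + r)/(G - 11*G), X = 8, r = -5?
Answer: 2601/25 ≈ 104.04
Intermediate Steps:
p(G) = 2 + (-5 + G)/(10*G) (p(G) = 2 - (G - 5)/(G - 11*G) = 2 - (-5 + G)/((-10*G)) = 2 - (-5 + G)*(-1/(10*G)) = 2 - (-1)*(-5 + G)/(10*G) = 2 + (-5 + G)/(10*G))
J(y) = 8
(p(-5) + J(-11))**2 = ((1/10)*(-5 + 21*(-5))/(-5) + 8)**2 = ((1/10)*(-1/5)*(-5 - 105) + 8)**2 = ((1/10)*(-1/5)*(-110) + 8)**2 = (11/5 + 8)**2 = (51/5)**2 = 2601/25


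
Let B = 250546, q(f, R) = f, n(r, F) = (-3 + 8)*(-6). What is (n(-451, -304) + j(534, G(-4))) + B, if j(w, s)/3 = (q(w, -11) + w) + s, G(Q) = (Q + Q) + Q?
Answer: 253684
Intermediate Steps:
n(r, F) = -30 (n(r, F) = 5*(-6) = -30)
G(Q) = 3*Q (G(Q) = 2*Q + Q = 3*Q)
j(w, s) = 3*s + 6*w (j(w, s) = 3*((w + w) + s) = 3*(2*w + s) = 3*(s + 2*w) = 3*s + 6*w)
(n(-451, -304) + j(534, G(-4))) + B = (-30 + (3*(3*(-4)) + 6*534)) + 250546 = (-30 + (3*(-12) + 3204)) + 250546 = (-30 + (-36 + 3204)) + 250546 = (-30 + 3168) + 250546 = 3138 + 250546 = 253684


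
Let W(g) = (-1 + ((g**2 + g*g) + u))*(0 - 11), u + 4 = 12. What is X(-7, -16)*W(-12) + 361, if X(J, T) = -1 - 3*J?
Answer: -64539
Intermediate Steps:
u = 8 (u = -4 + 12 = 8)
W(g) = -77 - 22*g**2 (W(g) = (-1 + ((g**2 + g*g) + 8))*(0 - 11) = (-1 + ((g**2 + g**2) + 8))*(-11) = (-1 + (2*g**2 + 8))*(-11) = (-1 + (8 + 2*g**2))*(-11) = (7 + 2*g**2)*(-11) = -77 - 22*g**2)
X(-7, -16)*W(-12) + 361 = (-1 - 3*(-7))*(-77 - 22*(-12)**2) + 361 = (-1 + 21)*(-77 - 22*144) + 361 = 20*(-77 - 3168) + 361 = 20*(-3245) + 361 = -64900 + 361 = -64539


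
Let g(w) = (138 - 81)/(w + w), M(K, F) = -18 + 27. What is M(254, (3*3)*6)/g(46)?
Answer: 276/19 ≈ 14.526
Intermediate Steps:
M(K, F) = 9
g(w) = 57/(2*w) (g(w) = 57/((2*w)) = 57*(1/(2*w)) = 57/(2*w))
M(254, (3*3)*6)/g(46) = 9/(((57/2)/46)) = 9/(((57/2)*(1/46))) = 9/(57/92) = 9*(92/57) = 276/19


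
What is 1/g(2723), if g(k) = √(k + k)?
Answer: √5446/5446 ≈ 0.013551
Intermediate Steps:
g(k) = √2*√k (g(k) = √(2*k) = √2*√k)
1/g(2723) = 1/(√2*√2723) = 1/(√5446) = √5446/5446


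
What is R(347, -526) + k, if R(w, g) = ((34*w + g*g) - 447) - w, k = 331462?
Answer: 619142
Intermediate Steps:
R(w, g) = -447 + g² + 33*w (R(w, g) = ((34*w + g²) - 447) - w = ((g² + 34*w) - 447) - w = (-447 + g² + 34*w) - w = -447 + g² + 33*w)
R(347, -526) + k = (-447 + (-526)² + 33*347) + 331462 = (-447 + 276676 + 11451) + 331462 = 287680 + 331462 = 619142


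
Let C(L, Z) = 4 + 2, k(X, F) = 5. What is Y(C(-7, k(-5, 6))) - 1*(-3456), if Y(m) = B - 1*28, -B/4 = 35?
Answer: 3288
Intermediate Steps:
B = -140 (B = -4*35 = -140)
C(L, Z) = 6
Y(m) = -168 (Y(m) = -140 - 1*28 = -140 - 28 = -168)
Y(C(-7, k(-5, 6))) - 1*(-3456) = -168 - 1*(-3456) = -168 + 3456 = 3288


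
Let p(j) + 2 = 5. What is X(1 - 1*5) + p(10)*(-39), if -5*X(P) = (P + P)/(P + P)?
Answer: -586/5 ≈ -117.20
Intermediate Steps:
p(j) = 3 (p(j) = -2 + 5 = 3)
X(P) = -⅕ (X(P) = -(P + P)/(5*(P + P)) = -2*P/(5*(2*P)) = -2*P*1/(2*P)/5 = -⅕*1 = -⅕)
X(1 - 1*5) + p(10)*(-39) = -⅕ + 3*(-39) = -⅕ - 117 = -586/5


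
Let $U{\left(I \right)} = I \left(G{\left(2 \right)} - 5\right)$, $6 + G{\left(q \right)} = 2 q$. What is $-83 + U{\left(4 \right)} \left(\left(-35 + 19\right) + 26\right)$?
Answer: $-363$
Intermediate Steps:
$G{\left(q \right)} = -6 + 2 q$
$U{\left(I \right)} = - 7 I$ ($U{\left(I \right)} = I \left(\left(-6 + 2 \cdot 2\right) - 5\right) = I \left(\left(-6 + 4\right) - 5\right) = I \left(-2 - 5\right) = I \left(-7\right) = - 7 I$)
$-83 + U{\left(4 \right)} \left(\left(-35 + 19\right) + 26\right) = -83 + \left(-7\right) 4 \left(\left(-35 + 19\right) + 26\right) = -83 - 28 \left(-16 + 26\right) = -83 - 280 = -363$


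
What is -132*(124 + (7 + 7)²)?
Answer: -42240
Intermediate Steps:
-132*(124 + (7 + 7)²) = -132*(124 + 14²) = -132*(124 + 196) = -132*320 = -42240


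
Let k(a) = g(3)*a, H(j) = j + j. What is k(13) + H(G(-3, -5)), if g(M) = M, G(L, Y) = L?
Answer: 33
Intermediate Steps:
H(j) = 2*j
k(a) = 3*a
k(13) + H(G(-3, -5)) = 3*13 + 2*(-3) = 39 - 6 = 33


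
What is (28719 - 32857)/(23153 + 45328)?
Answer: -4138/68481 ≈ -0.060426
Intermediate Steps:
(28719 - 32857)/(23153 + 45328) = -4138/68481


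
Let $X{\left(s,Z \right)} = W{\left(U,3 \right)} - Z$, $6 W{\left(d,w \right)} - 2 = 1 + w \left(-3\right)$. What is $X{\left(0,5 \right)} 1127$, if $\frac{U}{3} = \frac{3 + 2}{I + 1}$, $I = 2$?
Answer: $-6762$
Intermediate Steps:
$U = 5$ ($U = 3 \frac{3 + 2}{2 + 1} = 3 \cdot \frac{5}{3} = 5$)
$W{\left(d,w \right)} = \frac{1}{2} - \frac{w}{2}$ ($W{\left(d,w \right)} = \frac{1}{3} + \frac{1 + w \left(-3\right)}{6} = \frac{1}{3} + \frac{1 - 3 w}{6} = \frac{1}{3} - \left(- \frac{1}{6} + \frac{w}{2}\right) = \frac{1}{2} - \frac{w}{2}$)
$X{\left(s,Z \right)} = -1 - Z$ ($X{\left(s,Z \right)} = \left(\frac{1}{2} - \frac{3}{2}\right) - Z = -1 - Z$)
$X{\left(0,5 \right)} 1127 = \left(-1 - 5\right) 1127 = \left(-6\right) 1127 = -6762$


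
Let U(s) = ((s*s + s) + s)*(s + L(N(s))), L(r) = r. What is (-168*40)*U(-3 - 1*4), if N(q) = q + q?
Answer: 4939200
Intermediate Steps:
N(q) = 2*q
U(s) = 3*s*(s² + 2*s) (U(s) = ((s*s + s) + s)*(s + 2*s) = ((s² + s) + s)*(3*s) = ((s + s²) + s)*(3*s) = (s² + 2*s)*(3*s) = 3*s*(s² + 2*s))
(-168*40)*U(-3 - 1*4) = (-168*40)*(3*(-3 - 1*4)²*(2 + (-3 - 1*4))) = -20160*(-3 - 4)²*(2 + (-3 - 4)) = -20160*(-7)²*(2 - 7) = -20160*49*(-5) = -6720*(-735) = 4939200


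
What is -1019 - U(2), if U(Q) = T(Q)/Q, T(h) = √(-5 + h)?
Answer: -1019 - I*√3/2 ≈ -1019.0 - 0.86602*I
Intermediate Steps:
U(Q) = √(-5 + Q)/Q
-1019 - U(2) = -1019 - √(-5 + 2)/2 = -1019 - √(-3)/2 = -1019 - I*√3/2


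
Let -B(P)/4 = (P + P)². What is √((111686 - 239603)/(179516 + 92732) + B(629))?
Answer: I*√117298027890671110/136124 ≈ 2516.0*I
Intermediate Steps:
B(P) = -16*P² (B(P) = -4*(P + P)² = -4*4*P² = -16*P²)
√((111686 - 239603)/(179516 + 92732) + B(629)) = √((111686 - 239603)/(179516 + 92732) - 16*629²) = √(-127917/272248 - 16*395641) = √(-127917*1/272248 - 6330256) = √(-127917/272248 - 6330256) = √(-1723399663405/272248) = I*√117298027890671110/136124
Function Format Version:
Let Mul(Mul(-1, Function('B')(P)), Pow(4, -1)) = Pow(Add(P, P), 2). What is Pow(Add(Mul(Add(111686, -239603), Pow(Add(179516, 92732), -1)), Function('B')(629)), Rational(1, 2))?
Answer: Mul(Rational(1, 136124), I, Pow(117298027890671110, Rational(1, 2))) ≈ Mul(2516.0, I)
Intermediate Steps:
Function('B')(P) = Mul(-16, Pow(P, 2)) (Function('B')(P) = Mul(-4, Pow(Add(P, P), 2)) = Mul(-4, Pow(Mul(2, P), 2)) = Mul(-4, Mul(4, Pow(P, 2))) = Mul(-16, Pow(P, 2)))
Pow(Add(Mul(Add(111686, -239603), Pow(Add(179516, 92732), -1)), Function('B')(629)), Rational(1, 2)) = Pow(Add(Mul(Add(111686, -239603), Pow(Add(179516, 92732), -1)), Mul(-16, Pow(629, 2))), Rational(1, 2)) = Pow(Add(Mul(-127917, Pow(272248, -1)), Mul(-16, 395641)), Rational(1, 2)) = Pow(Add(Mul(-127917, Rational(1, 272248)), -6330256), Rational(1, 2)) = Pow(Add(Rational(-127917, 272248), -6330256), Rational(1, 2)) = Pow(Rational(-1723399663405, 272248), Rational(1, 2)) = Mul(Rational(1, 136124), I, Pow(117298027890671110, Rational(1, 2)))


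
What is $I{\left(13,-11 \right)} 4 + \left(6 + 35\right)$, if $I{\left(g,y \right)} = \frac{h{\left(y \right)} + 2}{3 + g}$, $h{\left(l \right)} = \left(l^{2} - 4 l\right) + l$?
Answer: $80$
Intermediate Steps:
$h{\left(l \right)} = l^{2} - 3 l$
$I{\left(g,y \right)} = \frac{2 + y \left(-3 + y\right)}{3 + g}$ ($I{\left(g,y \right)} = \frac{y \left(-3 + y\right) + 2}{3 + g} = \frac{2 + y \left(-3 + y\right)}{3 + g}$)
$I{\left(13,-11 \right)} 4 + \left(6 + 35\right) = \frac{2 - 11 \left(-3 - 11\right)}{3 + 13} \cdot 4 + \left(6 + 35\right) = \frac{2 - -154}{16} \cdot 4 + 41 = \frac{2 + 154}{16} \cdot 4 + 41 = \frac{1}{16} \cdot 156 \cdot 4 + 41 = \frac{39}{4} \cdot 4 + 41 = 39 + 41 = 80$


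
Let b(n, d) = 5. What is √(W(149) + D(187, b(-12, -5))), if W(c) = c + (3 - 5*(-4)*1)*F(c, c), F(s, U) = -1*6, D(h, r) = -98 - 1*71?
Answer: I*√158 ≈ 12.57*I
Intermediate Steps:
D(h, r) = -169 (D(h, r) = -98 - 71 = -169)
F(s, U) = -6
W(c) = -138 + c (W(c) = c + (3 - 5*(-4)*1)*(-6) = c + (3 + 20*1)*(-6) = c + (3 + 20)*(-6) = c + 23*(-6) = c - 138 = -138 + c)
√(W(149) + D(187, b(-12, -5))) = √((-138 + 149) - 169) = √(11 - 169) = √(-158) = I*√158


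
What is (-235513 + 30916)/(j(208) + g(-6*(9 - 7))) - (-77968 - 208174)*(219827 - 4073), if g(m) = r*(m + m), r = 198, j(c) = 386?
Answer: 269540603347485/4366 ≈ 6.1736e+10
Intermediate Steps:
g(m) = 396*m (g(m) = 198*(m + m) = 198*(2*m) = 396*m)
(-235513 + 30916)/(j(208) + g(-6*(9 - 7))) - (-77968 - 208174)*(219827 - 4073) = (-235513 + 30916)/(386 + 396*(-6*(9 - 7))) - (-77968 - 208174)*(219827 - 4073) = -204597/(386 + 396*(-6*2)) - (-286142)*215754 = -204597/(386 + 396*(-12)) - 1*(-61736281068) = -204597/(386 - 4752) + 61736281068 = -204597/(-4366) + 61736281068 = -204597*(-1/4366) + 61736281068 = 204597/4366 + 61736281068 = 269540603347485/4366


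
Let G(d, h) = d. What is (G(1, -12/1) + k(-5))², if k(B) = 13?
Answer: 196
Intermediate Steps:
(G(1, -12/1) + k(-5))² = (1 + 13)² = 14² = 196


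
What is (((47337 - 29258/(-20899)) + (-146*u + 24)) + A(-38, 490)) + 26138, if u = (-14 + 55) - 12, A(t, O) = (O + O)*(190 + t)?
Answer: 4560713533/20899 ≈ 2.1823e+5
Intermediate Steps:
A(t, O) = 2*O*(190 + t) (A(t, O) = (2*O)*(190 + t) = 2*O*(190 + t))
u = 29 (u = 41 - 12 = 29)
(((47337 - 29258/(-20899)) + (-146*u + 24)) + A(-38, 490)) + 26138 = (((47337 - 29258/(-20899)) + (-146*29 + 24)) + 2*490*(190 - 38)) + 26138 = (((47337 - 29258*(-1/20899)) + (-4234 + 24)) + 2*490*152) + 26138 = (((47337 + 29258/20899) - 4210) + 148960) + 26138 = ((989325221/20899 - 4210) + 148960) + 26138 = (901340431/20899 + 148960) + 26138 = 4014455471/20899 + 26138 = 4560713533/20899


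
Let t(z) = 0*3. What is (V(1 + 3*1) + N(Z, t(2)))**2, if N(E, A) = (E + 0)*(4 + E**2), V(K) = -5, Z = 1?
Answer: 0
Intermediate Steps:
t(z) = 0
N(E, A) = E*(4 + E**2)
(V(1 + 3*1) + N(Z, t(2)))**2 = (-5 + 1*(4 + 1**2))**2 = (-5 + 1*(4 + 1))**2 = (-5 + 1*5)**2 = (-5 + 5)**2 = 0**2 = 0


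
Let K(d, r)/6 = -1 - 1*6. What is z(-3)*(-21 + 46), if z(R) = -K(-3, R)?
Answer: 1050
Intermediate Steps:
K(d, r) = -42 (K(d, r) = 6*(-1 - 1*6) = 6*(-1 - 6) = 6*(-7) = -42)
z(R) = 42 (z(R) = -1*(-42) = 42)
z(-3)*(-21 + 46) = 42*(-21 + 46) = 42*25 = 1050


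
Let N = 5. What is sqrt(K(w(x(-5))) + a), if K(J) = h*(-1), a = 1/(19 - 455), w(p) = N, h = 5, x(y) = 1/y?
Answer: I*sqrt(237729)/218 ≈ 2.2366*I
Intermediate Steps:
x(y) = 1/y
w(p) = 5
a = -1/436 (a = 1/(-436) = -1/436 ≈ -0.0022936)
K(J) = -5 (K(J) = 5*(-1) = -5)
sqrt(K(w(x(-5))) + a) = sqrt(-5 - 1/436) = sqrt(-2181/436) = I*sqrt(237729)/218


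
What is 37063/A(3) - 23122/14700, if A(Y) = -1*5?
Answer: -54494171/7350 ≈ -7414.2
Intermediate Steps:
A(Y) = -5
37063/A(3) - 23122/14700 = 37063/(-5) - 23122/14700 = 37063*(-⅕) - 23122*1/14700 = -37063/5 - 11561/7350 = -54494171/7350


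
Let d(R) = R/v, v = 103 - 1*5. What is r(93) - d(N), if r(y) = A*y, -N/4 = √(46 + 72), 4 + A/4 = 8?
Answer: 1488 + 2*√118/49 ≈ 1488.4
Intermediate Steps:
A = 16 (A = -16 + 4*8 = -16 + 32 = 16)
N = -4*√118 (N = -4*√(46 + 72) = -4*√118 ≈ -43.451)
v = 98 (v = 103 - 5 = 98)
r(y) = 16*y
d(R) = R/98
r(93) - d(N) = 16*93 - (-4*√118)/98 = 1488 - (-2)*√118/49 = 1488 + 2*√118/49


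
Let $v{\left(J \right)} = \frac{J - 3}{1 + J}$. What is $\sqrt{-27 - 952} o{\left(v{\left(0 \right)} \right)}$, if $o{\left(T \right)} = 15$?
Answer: $15 i \sqrt{979} \approx 469.33 i$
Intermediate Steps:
$v{\left(J \right)} = \frac{-3 + J}{1 + J}$
$\sqrt{-27 - 952} o{\left(v{\left(0 \right)} \right)} = \sqrt{-27 - 952} \cdot 15 = \sqrt{-979} \cdot 15 = i \sqrt{979} \cdot 15 = 15 i \sqrt{979}$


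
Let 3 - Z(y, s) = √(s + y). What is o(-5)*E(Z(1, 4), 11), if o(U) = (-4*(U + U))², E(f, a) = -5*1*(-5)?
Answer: 40000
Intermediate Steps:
Z(y, s) = 3 - √(s + y)
E(f, a) = 25 (E(f, a) = -5*(-5) = 25)
o(U) = 64*U² (o(U) = (-8*U)² = 64*U²)
o(-5)*E(Z(1, 4), 11) = (64*(-5)²)*25 = (64*25)*25 = 1600*25 = 40000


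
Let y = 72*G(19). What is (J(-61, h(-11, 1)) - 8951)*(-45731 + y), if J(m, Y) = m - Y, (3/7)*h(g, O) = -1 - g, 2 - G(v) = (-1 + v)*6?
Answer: 1446457478/3 ≈ 4.8215e+8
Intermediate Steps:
G(v) = 8 - 6*v (G(v) = 2 - (-1 + v)*6 = 2 - (-6 + 6*v) = 2 + (6 - 6*v) = 8 - 6*v)
h(g, O) = -7/3 - 7*g/3 (h(g, O) = 7*(-1 - g)/3 = -7/3 - 7*g/3)
y = -7632 (y = 72*(8 - 6*19) = 72*(8 - 114) = 72*(-106) = -7632)
(J(-61, h(-11, 1)) - 8951)*(-45731 + y) = ((-61 - (-7/3 - 7/3*(-11))) - 8951)*(-45731 - 7632) = ((-61 - (-7/3 + 77/3)) - 8951)*(-53363) = ((-61 - 1*70/3) - 8951)*(-53363) = ((-61 - 70/3) - 8951)*(-53363) = (-253/3 - 8951)*(-53363) = -27106/3*(-53363) = 1446457478/3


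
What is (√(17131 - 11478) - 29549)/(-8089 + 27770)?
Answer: -29549/19681 + √5653/19681 ≈ -1.4976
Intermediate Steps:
(√(17131 - 11478) - 29549)/(-8089 + 27770) = (√5653 - 29549)/19681 = (-29549 + √5653)*(1/19681) = -29549/19681 + √5653/19681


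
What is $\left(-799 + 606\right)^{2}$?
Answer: $37249$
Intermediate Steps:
$\left(-799 + 606\right)^{2} = \left(-193\right)^{2} = 37249$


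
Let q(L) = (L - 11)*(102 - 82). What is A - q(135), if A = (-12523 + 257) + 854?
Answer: -13892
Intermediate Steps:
q(L) = -220 + 20*L (q(L) = (-11 + L)*20 = -220 + 20*L)
A = -11412 (A = -12266 + 854 = -11412)
A - q(135) = -11412 - (-220 + 20*135) = -11412 - (-220 + 2700) = -11412 - 1*2480 = -11412 - 2480 = -13892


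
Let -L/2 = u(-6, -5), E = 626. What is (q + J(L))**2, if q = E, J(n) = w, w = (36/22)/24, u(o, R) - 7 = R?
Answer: 758837209/1936 ≈ 3.9196e+5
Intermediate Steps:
u(o, R) = 7 + R
L = -4 (L = -2*(7 - 5) = -2*2 = -4)
w = 3/44 (w = (36*(1/22))*(1/24) = (18/11)*(1/24) = 3/44 ≈ 0.068182)
J(n) = 3/44
q = 626
(q + J(L))**2 = (626 + 3/44)**2 = (27547/44)**2 = 758837209/1936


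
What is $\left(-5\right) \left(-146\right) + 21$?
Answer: $751$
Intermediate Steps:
$\left(-5\right) \left(-146\right) + 21 = 730 + 21 = 751$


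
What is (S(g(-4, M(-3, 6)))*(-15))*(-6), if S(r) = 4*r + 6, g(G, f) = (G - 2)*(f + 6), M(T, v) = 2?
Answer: -16740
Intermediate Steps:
g(G, f) = (-2 + G)*(6 + f)
S(r) = 6 + 4*r
(S(g(-4, M(-3, 6)))*(-15))*(-6) = ((6 + 4*(-12 - 2*2 + 6*(-4) - 4*2))*(-15))*(-6) = ((6 + 4*(-12 - 4 - 24 - 8))*(-15))*(-6) = ((6 + 4*(-48))*(-15))*(-6) = ((6 - 192)*(-15))*(-6) = -186*(-15)*(-6) = 2790*(-6) = -16740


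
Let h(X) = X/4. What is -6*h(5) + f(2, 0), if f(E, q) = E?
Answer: -11/2 ≈ -5.5000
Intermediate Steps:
h(X) = X/4 (h(X) = X*(¼) = X/4)
-6*h(5) + f(2, 0) = -3*5/2 + 2 = -6*5/4 + 2 = -15/2 + 2 = -11/2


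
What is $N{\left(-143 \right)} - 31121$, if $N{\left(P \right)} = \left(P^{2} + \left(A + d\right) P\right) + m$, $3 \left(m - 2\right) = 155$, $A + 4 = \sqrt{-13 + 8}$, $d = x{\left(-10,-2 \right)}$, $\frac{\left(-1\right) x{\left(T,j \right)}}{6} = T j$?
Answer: $\frac{21341}{3} - 143 i \sqrt{5} \approx 7113.7 - 319.76 i$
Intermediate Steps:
$x{\left(T,j \right)} = - 6 T j$
$d = -120$ ($d = \left(-6\right) \left(-10\right) \left(-2\right) = -120$)
$A = -4 + i \sqrt{5}$ ($A = -4 + \sqrt{-13 + 8} = -4 + \sqrt{-5} = -4 + i \sqrt{5} \approx -4.0 + 2.2361 i$)
$m = \frac{161}{3}$ ($m = 2 + \frac{1}{3} \cdot 155 = 2 + \frac{155}{3} = \frac{161}{3} \approx 53.667$)
$N{\left(P \right)} = \frac{161}{3} + P^{2} + P \left(-124 + i \sqrt{5}\right)$ ($N{\left(P \right)} = \left(P^{2} + \left(\left(-4 + i \sqrt{5}\right) - 120\right) P\right) + \frac{161}{3} = \left(P^{2} + \left(-124 + i \sqrt{5}\right) P\right) + \frac{161}{3} = \left(P^{2} + P \left(-124 + i \sqrt{5}\right)\right) + \frac{161}{3} = \frac{161}{3} + P^{2} + P \left(-124 + i \sqrt{5}\right)$)
$N{\left(-143 \right)} - 31121 = \left(\frac{161}{3} + \left(-143\right)^{2} - -17732 + i \left(-143\right) \sqrt{5}\right) - 31121 = \left(\frac{161}{3} + 20449 + 17732 - 143 i \sqrt{5}\right) - 31121 = \left(\frac{114704}{3} - 143 i \sqrt{5}\right) - 31121 = \frac{21341}{3} - 143 i \sqrt{5}$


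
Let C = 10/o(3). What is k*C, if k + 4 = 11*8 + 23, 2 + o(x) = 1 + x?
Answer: 535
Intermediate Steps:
o(x) = -1 + x (o(x) = -2 + (1 + x) = -1 + x)
C = 5 (C = 10/(-1 + 3) = 10/2 = 10*(1/2) = 5)
k = 107 (k = -4 + (11*8 + 23) = -4 + (88 + 23) = -4 + 111 = 107)
k*C = 107*5 = 535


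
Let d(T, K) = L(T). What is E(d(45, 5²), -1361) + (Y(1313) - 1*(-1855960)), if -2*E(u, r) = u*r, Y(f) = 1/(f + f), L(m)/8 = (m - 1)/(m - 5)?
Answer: 24447382497/13130 ≈ 1.8619e+6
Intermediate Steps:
L(m) = 8*(-1 + m)/(-5 + m) (L(m) = 8*((m - 1)/(m - 5)) = 8*((-1 + m)/(-5 + m)) = 8*(-1 + m)/(-5 + m))
d(T, K) = 8*(-1 + T)/(-5 + T)
Y(f) = 1/(2*f)
E(u, r) = -r*u/2 (E(u, r) = -u*r/2 = -r*u/2)
E(d(45, 5²), -1361) + (Y(1313) - 1*(-1855960)) = -½*(-1361)*8*(-1 + 45)/(-5 + 45) + ((½)/1313 - 1*(-1855960)) = -½*(-1361)*8*44/40 + ((½)*(1/1313) + 1855960) = -½*(-1361)*8*(1/40)*44 + (1/2626 + 1855960) = -½*(-1361)*44/5 + 4873750961/2626 = 29942/5 + 4873750961/2626 = 24447382497/13130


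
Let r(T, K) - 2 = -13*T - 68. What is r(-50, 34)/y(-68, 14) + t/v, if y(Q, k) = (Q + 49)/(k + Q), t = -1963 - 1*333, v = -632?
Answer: 2496797/1501 ≈ 1663.4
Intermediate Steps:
t = -2296 (t = -1963 - 333 = -2296)
y(Q, k) = (49 + Q)/(Q + k)
r(T, K) = -66 - 13*T (r(T, K) = 2 + (-13*T - 68) = 2 + (-68 - 13*T) = -66 - 13*T)
r(-50, 34)/y(-68, 14) + t/v = (-66 - 13*(-50))/(((49 - 68)/(-68 + 14))) - 2296/(-632) = (-66 + 650)/((-19/(-54))) - 2296*(-1/632) = 584/((-1/54*(-19))) + 287/79 = 584/(19/54) + 287/79 = 584*(54/19) + 287/79 = 31536/19 + 287/79 = 2496797/1501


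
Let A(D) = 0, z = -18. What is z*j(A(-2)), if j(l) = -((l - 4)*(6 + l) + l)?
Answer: -432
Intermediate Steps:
j(l) = -l - (-4 + l)*(6 + l) (j(l) = -((-4 + l)*(6 + l) + l) = -(l + (-4 + l)*(6 + l)) = -l - (-4 + l)*(6 + l))
z*j(A(-2)) = -18*(24 - 1*0² - 3*0) = -18*(24 - 1*0 + 0) = -18*(24 + 0 + 0) = -18*24 = -432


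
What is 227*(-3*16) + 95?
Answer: -10801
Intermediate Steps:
227*(-3*16) + 95 = 227*(-48) + 95 = -10896 + 95 = -10801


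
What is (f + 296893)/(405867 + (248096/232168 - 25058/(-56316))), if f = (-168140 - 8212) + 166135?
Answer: 234263978110968/331664919896711 ≈ 0.70633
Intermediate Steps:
f = -10217 (f = -176352 + 166135 = -10217)
(f + 296893)/(405867 + (248096/232168 - 25058/(-56316))) = (-10217 + 296893)/(405867 + (248096/232168 - 25058/(-56316))) = 286676/(405867 + (248096*(1/232168) - 25058*(-1/56316))) = 286676/(405867 + (31012/29021 + 12529/28158)) = 286676/(405867 + 1236840005/817173318) = 286676/(331664919896711/817173318) = 286676*(817173318/331664919896711) = 234263978110968/331664919896711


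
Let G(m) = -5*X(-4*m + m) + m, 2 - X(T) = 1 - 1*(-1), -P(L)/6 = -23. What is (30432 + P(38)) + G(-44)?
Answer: 30526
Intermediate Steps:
P(L) = 138 (P(L) = -6*(-23) = 138)
X(T) = 0 (X(T) = 2 - (1 - 1*(-1)) = 2 - (1 + 1) = 2 - 1*2 = 2 - 2 = 0)
G(m) = m (G(m) = -5*0 + m = 0 + m = m)
(30432 + P(38)) + G(-44) = (30432 + 138) - 44 = 30570 - 44 = 30526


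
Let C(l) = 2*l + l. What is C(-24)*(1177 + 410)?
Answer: -114264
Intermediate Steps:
C(l) = 3*l
C(-24)*(1177 + 410) = (3*(-24))*(1177 + 410) = -72*1587 = -114264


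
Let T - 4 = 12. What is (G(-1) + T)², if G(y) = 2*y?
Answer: 196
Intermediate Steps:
T = 16 (T = 4 + 12 = 16)
(G(-1) + T)² = (2*(-1) + 16)² = (-2 + 16)² = 14² = 196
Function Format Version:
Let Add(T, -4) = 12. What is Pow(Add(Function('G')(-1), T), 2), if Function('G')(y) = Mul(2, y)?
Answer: 196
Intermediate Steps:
T = 16 (T = Add(4, 12) = 16)
Pow(Add(Function('G')(-1), T), 2) = Pow(Add(Mul(2, -1), 16), 2) = Pow(Add(-2, 16), 2) = Pow(14, 2) = 196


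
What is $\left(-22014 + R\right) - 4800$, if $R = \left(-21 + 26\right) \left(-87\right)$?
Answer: $-27249$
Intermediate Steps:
$R = -435$ ($R = 5 \left(-87\right) = -435$)
$\left(-22014 + R\right) - 4800 = \left(-22014 - 435\right) - 4800 = -22449 - 4800 = -27249$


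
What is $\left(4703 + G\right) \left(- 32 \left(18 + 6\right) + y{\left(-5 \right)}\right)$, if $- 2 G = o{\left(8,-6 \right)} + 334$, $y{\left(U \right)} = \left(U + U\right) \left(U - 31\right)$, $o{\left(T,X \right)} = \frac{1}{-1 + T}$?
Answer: $- \frac{12954612}{7} \approx -1.8507 \cdot 10^{6}$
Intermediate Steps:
$y{\left(U \right)} = 2 U \left(-31 + U\right)$
$G = - \frac{2339}{14}$ ($G = - \frac{\frac{1}{-1 + 8} + 334}{2} = - \frac{\frac{1}{7} + 334}{2} = \left(- \frac{1}{2}\right) \frac{2339}{7} = - \frac{2339}{14} \approx -167.07$)
$\left(4703 + G\right) \left(- 32 \left(18 + 6\right) + y{\left(-5 \right)}\right) = \left(4703 - \frac{2339}{14}\right) \left(- 32 \left(18 + 6\right) + 2 \left(-5\right) \left(-31 - 5\right)\right) = \frac{63503 \left(\left(-32\right) 24 + 2 \left(-5\right) \left(-36\right)\right)}{14} = \frac{63503 \left(-768 + 360\right)}{14} = \frac{63503}{14} \left(-408\right) = - \frac{12954612}{7}$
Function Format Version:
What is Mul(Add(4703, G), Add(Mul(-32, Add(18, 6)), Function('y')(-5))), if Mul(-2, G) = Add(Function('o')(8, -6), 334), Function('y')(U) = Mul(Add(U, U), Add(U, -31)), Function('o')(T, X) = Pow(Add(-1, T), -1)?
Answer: Rational(-12954612, 7) ≈ -1.8507e+6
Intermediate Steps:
Function('y')(U) = Mul(2, U, Add(-31, U)) (Function('y')(U) = Mul(Mul(2, U), Add(-31, U)) = Mul(2, U, Add(-31, U)))
G = Rational(-2339, 14) (G = Mul(Rational(-1, 2), Add(Pow(Add(-1, 8), -1), 334)) = Mul(Rational(-1, 2), Add(Pow(7, -1), 334)) = Mul(Rational(-1, 2), Add(Rational(1, 7), 334)) = Mul(Rational(-1, 2), Rational(2339, 7)) = Rational(-2339, 14) ≈ -167.07)
Mul(Add(4703, G), Add(Mul(-32, Add(18, 6)), Function('y')(-5))) = Mul(Add(4703, Rational(-2339, 14)), Add(Mul(-32, Add(18, 6)), Mul(2, -5, Add(-31, -5)))) = Mul(Rational(63503, 14), Add(Mul(-32, 24), Mul(2, -5, -36))) = Mul(Rational(63503, 14), Add(-768, 360)) = Mul(Rational(63503, 14), -408) = Rational(-12954612, 7)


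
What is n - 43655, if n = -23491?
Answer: -67146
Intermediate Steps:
n - 43655 = -23491 - 43655 = -67146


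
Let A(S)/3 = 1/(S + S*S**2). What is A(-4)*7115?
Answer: -21345/68 ≈ -313.90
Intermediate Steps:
A(S) = 3/(S + S**3) (A(S) = 3/(S + S*S**2) = 3/(S + S**3))
A(-4)*7115 = (3/(-4 + (-4)**3))*7115 = (3/(-4 - 64))*7115 = (3/(-68))*7115 = (3*(-1/68))*7115 = -3/68*7115 = -21345/68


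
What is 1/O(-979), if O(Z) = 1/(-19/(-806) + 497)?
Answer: 400601/806 ≈ 497.02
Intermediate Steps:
O(Z) = 806/400601 (O(Z) = 1/(-19*(-1/806) + 497) = 1/(19/806 + 497) = 1/(400601/806) = 806/400601)
1/O(-979) = 1/(806/400601) = 400601/806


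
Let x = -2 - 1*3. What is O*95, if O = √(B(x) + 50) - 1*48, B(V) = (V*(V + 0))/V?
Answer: -4560 + 285*√5 ≈ -3922.7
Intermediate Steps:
x = -5 (x = -2 - 3 = -5)
B(V) = V (B(V) = (V*V)/V = V²/V = V)
O = -48 + 3*√5 (O = √(-5 + 50) - 1*48 = √45 - 48 = 3*√5 - 48 = -48 + 3*√5 ≈ -41.292)
O*95 = (-48 + 3*√5)*95 = -4560 + 285*√5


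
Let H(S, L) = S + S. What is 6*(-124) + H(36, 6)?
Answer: -672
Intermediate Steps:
H(S, L) = 2*S
6*(-124) + H(36, 6) = 6*(-124) + 2*36 = -744 + 72 = -672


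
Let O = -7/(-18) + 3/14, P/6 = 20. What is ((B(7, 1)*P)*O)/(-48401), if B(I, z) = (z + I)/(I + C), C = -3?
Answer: -3040/1016421 ≈ -0.0029909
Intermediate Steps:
P = 120 (P = 6*20 = 120)
O = 38/63 (O = -7*(-1/18) + 3*(1/14) = 7/18 + 3/14 = 38/63 ≈ 0.60317)
B(I, z) = (I + z)/(-3 + I) (B(I, z) = (z + I)/(I - 3) = (I + z)/(-3 + I))
((B(7, 1)*P)*O)/(-48401) = ((((7 + 1)/(-3 + 7))*120)*(38/63))/(-48401) = (((8/4)*120)*(38/63))*(-1/48401) = ((((¼)*8)*120)*(38/63))*(-1/48401) = ((2*120)*(38/63))*(-1/48401) = (240*(38/63))*(-1/48401) = (3040/21)*(-1/48401) = -3040/1016421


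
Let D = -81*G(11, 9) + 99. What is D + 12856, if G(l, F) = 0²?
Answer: 12955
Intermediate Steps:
G(l, F) = 0
D = 99 (D = -81*0 + 99 = 0 + 99 = 99)
D + 12856 = 99 + 12856 = 12955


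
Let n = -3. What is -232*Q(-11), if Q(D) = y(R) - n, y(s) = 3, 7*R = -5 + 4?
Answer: -1392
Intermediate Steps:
R = -1/7 (R = (-5 + 4)/7 = (1/7)*(-1) = -1/7 ≈ -0.14286)
Q(D) = 6 (Q(D) = 3 - 1*(-3) = 3 + 3 = 6)
-232*Q(-11) = -232*6 = -1392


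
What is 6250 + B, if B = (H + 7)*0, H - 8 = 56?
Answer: 6250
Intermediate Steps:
H = 64 (H = 8 + 56 = 64)
B = 0 (B = (64 + 7)*0 = 71*0 = 0)
6250 + B = 6250 + 0 = 6250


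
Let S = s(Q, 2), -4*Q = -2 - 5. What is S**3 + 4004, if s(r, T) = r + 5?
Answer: 275939/64 ≈ 4311.5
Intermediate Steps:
Q = 7/4 (Q = -(-2 - 5)/4 = -1/4*(-7) = 7/4 ≈ 1.7500)
s(r, T) = 5 + r
S = 27/4 (S = 5 + 7/4 = 27/4 ≈ 6.7500)
S**3 + 4004 = (27/4)**3 + 4004 = 19683/64 + 4004 = 275939/64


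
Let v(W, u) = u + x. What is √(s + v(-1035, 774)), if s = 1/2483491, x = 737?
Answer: √9319436326122882/2483491 ≈ 38.872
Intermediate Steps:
v(W, u) = 737 + u (v(W, u) = u + 737 = 737 + u)
s = 1/2483491 ≈ 4.0266e-7
√(s + v(-1035, 774)) = √(1/2483491 + (737 + 774)) = √(1/2483491 + 1511) = √(3752554902/2483491) = √9319436326122882/2483491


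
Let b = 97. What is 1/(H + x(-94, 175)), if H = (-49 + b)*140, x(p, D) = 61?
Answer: 1/6781 ≈ 0.00014747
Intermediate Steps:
H = 6720 (H = (-49 + 97)*140 = 48*140 = 6720)
1/(H + x(-94, 175)) = 1/(6720 + 61) = 1/6781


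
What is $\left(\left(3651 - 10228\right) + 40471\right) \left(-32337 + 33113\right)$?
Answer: $26301744$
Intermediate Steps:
$\left(\left(3651 - 10228\right) + 40471\right) \left(-32337 + 33113\right) = \left(-6577 + 40471\right) 776 = 33894 \cdot 776 = 26301744$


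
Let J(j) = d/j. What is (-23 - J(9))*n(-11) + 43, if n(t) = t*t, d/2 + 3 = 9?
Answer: -8704/3 ≈ -2901.3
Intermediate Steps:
d = 12 (d = -6 + 2*9 = -6 + 18 = 12)
n(t) = t**2
J(j) = 12/j
(-23 - J(9))*n(-11) + 43 = (-23 - 12/9)*(-11)**2 + 43 = (-23 - 12/9)*121 + 43 = (-23 - 1*4/3)*121 + 43 = (-23 - 4/3)*121 + 43 = -73/3*121 + 43 = -8833/3 + 43 = -8704/3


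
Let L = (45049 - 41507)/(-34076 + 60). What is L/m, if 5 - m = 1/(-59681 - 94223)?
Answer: -17035249/818000823 ≈ -0.020825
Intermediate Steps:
L = -1771/17008 (L = 3542/(-34016) = 3542*(-1/34016) = -1771/17008 ≈ -0.10413)
m = 769521/153904 (m = 5 - 1/(-59681 - 94223) = 5 - 1/(-153904) = 5 - 1*(-1/153904) = 5 + 1/153904 = 769521/153904 ≈ 5.0000)
L/m = -1771/(17008*769521/153904) = -1771/17008*153904/769521 = -17035249/818000823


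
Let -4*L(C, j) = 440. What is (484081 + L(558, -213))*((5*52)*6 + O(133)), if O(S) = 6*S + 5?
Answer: 1143623473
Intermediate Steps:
L(C, j) = -110 (L(C, j) = -¼*440 = -110)
O(S) = 5 + 6*S
(484081 + L(558, -213))*((5*52)*6 + O(133)) = (484081 - 110)*((5*52)*6 + (5 + 6*133)) = 483971*(260*6 + (5 + 798)) = 483971*(1560 + 803) = 483971*2363 = 1143623473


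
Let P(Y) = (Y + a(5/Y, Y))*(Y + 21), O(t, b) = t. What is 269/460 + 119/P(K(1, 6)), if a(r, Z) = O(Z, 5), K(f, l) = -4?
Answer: -267/920 ≈ -0.29022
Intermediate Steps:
a(r, Z) = Z
P(Y) = 2*Y*(21 + Y) (P(Y) = (Y + Y)*(Y + 21) = (2*Y)*(21 + Y) = 2*Y*(21 + Y))
269/460 + 119/P(K(1, 6)) = 269/460 + 119/((2*(-4)*(21 - 4))) = 269*(1/460) + 119/((2*(-4)*17)) = 269/460 + 119/(-136) = 269/460 + 119*(-1/136) = 269/460 - 7/8 = -267/920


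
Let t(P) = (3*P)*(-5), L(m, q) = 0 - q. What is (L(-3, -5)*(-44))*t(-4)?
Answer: -13200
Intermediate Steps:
L(m, q) = -q
t(P) = -15*P
(L(-3, -5)*(-44))*t(-4) = (-1*(-5)*(-44))*(-15*(-4)) = (5*(-44))*60 = -220*60 = -13200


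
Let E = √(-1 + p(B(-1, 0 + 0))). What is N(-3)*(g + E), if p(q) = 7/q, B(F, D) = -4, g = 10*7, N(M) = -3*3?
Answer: -630 - 9*I*√11/2 ≈ -630.0 - 14.925*I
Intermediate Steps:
N(M) = -9
g = 70
E = I*√11/2 (E = √(-1 + 7/(-4)) = √(-1 + 7*(-¼)) = √(-1 - 7/4) = √(-11/4) = I*√11/2 ≈ 1.6583*I)
N(-3)*(g + E) = -9*(70 + I*√11/2) = -630 - 9*I*√11/2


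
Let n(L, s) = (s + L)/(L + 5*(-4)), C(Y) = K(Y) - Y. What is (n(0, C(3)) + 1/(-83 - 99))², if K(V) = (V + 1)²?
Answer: 1423249/3312400 ≈ 0.42967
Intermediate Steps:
K(V) = (1 + V)²
C(Y) = (1 + Y)² - Y
n(L, s) = (L + s)/(-20 + L) (n(L, s) = (L + s)/(L - 20) = (L + s)/(-20 + L))
(n(0, C(3)) + 1/(-83 - 99))² = ((0 + ((1 + 3)² - 1*3))/(-20 + 0) + 1/(-83 - 99))² = ((0 + (4² - 3))/(-20) + 1/(-182))² = (-(0 + (16 - 3))/20 - 1/182)² = (-(0 + 13)/20 - 1/182)² = (-1/20*13 - 1/182)² = (-13/20 - 1/182)² = (-1193/1820)² = 1423249/3312400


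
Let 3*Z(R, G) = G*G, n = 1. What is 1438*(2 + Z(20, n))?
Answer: 10066/3 ≈ 3355.3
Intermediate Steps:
Z(R, G) = G**2/3 (Z(R, G) = (G*G)/3 = G**2/3)
1438*(2 + Z(20, n)) = 1438*(2 + (1/3)*1**2) = 1438*(2 + (1/3)*1) = 1438*(2 + 1/3) = 1438*(7/3) = 10066/3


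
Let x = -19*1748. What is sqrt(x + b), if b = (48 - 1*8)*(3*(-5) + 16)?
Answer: 2*I*sqrt(8293) ≈ 182.13*I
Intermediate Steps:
x = -33212
b = 40 (b = (48 - 8)*(-15 + 16) = 40*1 = 40)
sqrt(x + b) = sqrt(-33212 + 40) = sqrt(-33172) = 2*I*sqrt(8293)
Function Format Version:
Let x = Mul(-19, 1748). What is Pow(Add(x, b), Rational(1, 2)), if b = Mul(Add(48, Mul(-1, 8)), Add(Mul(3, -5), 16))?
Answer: Mul(2, I, Pow(8293, Rational(1, 2))) ≈ Mul(182.13, I)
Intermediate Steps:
x = -33212
b = 40 (b = Mul(Add(48, -8), Add(-15, 16)) = Mul(40, 1) = 40)
Pow(Add(x, b), Rational(1, 2)) = Pow(Add(-33212, 40), Rational(1, 2)) = Pow(-33172, Rational(1, 2)) = Mul(2, I, Pow(8293, Rational(1, 2)))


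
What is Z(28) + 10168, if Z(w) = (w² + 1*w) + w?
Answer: 11008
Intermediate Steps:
Z(w) = w² + 2*w (Z(w) = (w² + w) + w = (w + w²) + w = w² + 2*w)
Z(28) + 10168 = 28*(2 + 28) + 10168 = 28*30 + 10168 = 840 + 10168 = 11008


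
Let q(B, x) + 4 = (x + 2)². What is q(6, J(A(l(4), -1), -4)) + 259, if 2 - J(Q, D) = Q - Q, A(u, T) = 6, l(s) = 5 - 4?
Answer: 271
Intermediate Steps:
l(s) = 1
J(Q, D) = 2 (J(Q, D) = 2 - (Q - Q) = 2 - 1*0 = 2 + 0 = 2)
q(B, x) = -4 + (2 + x)² (q(B, x) = -4 + (x + 2)² = -4 + (2 + x)²)
q(6, J(A(l(4), -1), -4)) + 259 = 2*(4 + 2) + 259 = 2*6 + 259 = 12 + 259 = 271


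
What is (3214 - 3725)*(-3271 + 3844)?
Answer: -292803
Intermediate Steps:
(3214 - 3725)*(-3271 + 3844) = -511*573 = -292803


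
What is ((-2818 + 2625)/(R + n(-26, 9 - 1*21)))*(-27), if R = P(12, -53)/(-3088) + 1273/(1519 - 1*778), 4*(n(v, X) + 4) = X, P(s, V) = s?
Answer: -156892788/159149 ≈ -985.82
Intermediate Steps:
n(v, X) = -4 + X/4
R = 51607/30108 (R = 12/(-3088) + 1273/(1519 - 1*778) = 12*(-1/3088) + 1273/(1519 - 778) = -3/772 + 1273/741 = -3/772 + 1273*(1/741) = -3/772 + 67/39 = 51607/30108 ≈ 1.7141)
((-2818 + 2625)/(R + n(-26, 9 - 1*21)))*(-27) = ((-2818 + 2625)/(51607/30108 + (-4 + (9 - 1*21)/4)))*(-27) = -193/(51607/30108 + (-4 + (9 - 21)/4))*(-27) = -193/(51607/30108 + (-4 + (¼)*(-12)))*(-27) = -193/(51607/30108 + (-4 - 3))*(-27) = -193/(51607/30108 - 7)*(-27) = -193/(-159149/30108)*(-27) = -193*(-30108/159149)*(-27) = (5810844/159149)*(-27) = -156892788/159149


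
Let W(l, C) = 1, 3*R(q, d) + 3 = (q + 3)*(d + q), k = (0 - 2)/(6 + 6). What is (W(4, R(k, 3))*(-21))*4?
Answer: -84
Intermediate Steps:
k = -1/6 (k = -2/12 = -2*1/12 = -1/6 ≈ -0.16667)
R(q, d) = -1 + (3 + q)*(d + q)/3 (R(q, d) = -1 + ((q + 3)*(d + q))/3 = -1 + ((3 + q)*(d + q))/3 = -1 + (3 + q)*(d + q)/3)
(W(4, R(k, 3))*(-21))*4 = (1*(-21))*4 = -21*4 = -84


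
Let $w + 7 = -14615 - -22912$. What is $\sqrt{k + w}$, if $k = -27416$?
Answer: $i \sqrt{19126} \approx 138.3 i$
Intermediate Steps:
$w = 8290$ ($w = -7 - -8297 = -7 + \left(-14615 + 22912\right) = -7 + 8297 = 8290$)
$\sqrt{k + w} = \sqrt{-27416 + 8290} = \sqrt{-19126} = i \sqrt{19126}$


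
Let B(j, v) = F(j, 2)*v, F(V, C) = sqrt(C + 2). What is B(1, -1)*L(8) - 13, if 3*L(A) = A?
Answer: -55/3 ≈ -18.333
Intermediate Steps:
L(A) = A/3
F(V, C) = sqrt(2 + C)
B(j, v) = 2*v (B(j, v) = sqrt(2 + 2)*v = sqrt(4)*v = 2*v)
B(1, -1)*L(8) - 13 = (2*(-1))*((1/3)*8) - 13 = -2*8/3 - 13 = -16/3 - 13 = -55/3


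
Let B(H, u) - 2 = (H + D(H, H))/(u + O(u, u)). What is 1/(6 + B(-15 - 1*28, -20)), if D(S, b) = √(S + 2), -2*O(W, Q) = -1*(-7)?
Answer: 10857/106804 + 47*I*√41/106804 ≈ 0.10165 + 0.0028177*I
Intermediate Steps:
O(W, Q) = -7/2 (O(W, Q) = -(-1)*(-7)/2 = -½*7 = -7/2)
D(S, b) = √(2 + S)
B(H, u) = 2 + (H + √(2 + H))/(-7/2 + u) (B(H, u) = 2 + (H + √(2 + H))/(u - 7/2) = 2 + (H + √(2 + H))/(-7/2 + u))
1/(6 + B(-15 - 1*28, -20)) = 1/(6 + 2*(-7 + (-15 - 1*28) + √(2 + (-15 - 1*28)) + 2*(-20))/(-7 + 2*(-20))) = 1/(6 + 2*(-7 + (-15 - 28) + √(2 + (-15 - 28)) - 40)/(-7 - 40)) = 1/(6 + 2*(-7 - 43 + √(2 - 43) - 40)/(-47)) = 1/(6 + 2*(-1/47)*(-7 - 43 + √(-41) - 40)) = 1/(6 + 2*(-1/47)*(-7 - 43 + I*√41 - 40)) = 1/(6 + 2*(-1/47)*(-90 + I*√41)) = 1/(6 + (180/47 - 2*I*√41/47)) = 1/(462/47 - 2*I*√41/47)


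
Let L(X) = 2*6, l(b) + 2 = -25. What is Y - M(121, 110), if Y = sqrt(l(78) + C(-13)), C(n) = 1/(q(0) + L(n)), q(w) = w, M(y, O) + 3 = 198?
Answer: -195 + I*sqrt(969)/6 ≈ -195.0 + 5.1881*I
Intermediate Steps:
l(b) = -27 (l(b) = -2 - 25 = -27)
M(y, O) = 195 (M(y, O) = -3 + 198 = 195)
L(X) = 12
C(n) = 1/12 (C(n) = 1/(0 + 12) = 1/12)
Y = I*sqrt(969)/6 (Y = sqrt(-27 + 1/12) = sqrt(-323/12) = I*sqrt(969)/6 ≈ 5.1881*I)
Y - M(121, 110) = I*sqrt(969)/6 - 1*195 = I*sqrt(969)/6 - 195 = -195 + I*sqrt(969)/6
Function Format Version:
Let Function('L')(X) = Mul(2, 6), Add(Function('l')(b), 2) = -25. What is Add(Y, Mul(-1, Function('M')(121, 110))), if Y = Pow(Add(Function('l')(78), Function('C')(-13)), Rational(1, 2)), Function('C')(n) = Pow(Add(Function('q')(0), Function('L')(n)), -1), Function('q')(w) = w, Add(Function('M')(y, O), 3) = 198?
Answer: Add(-195, Mul(Rational(1, 6), I, Pow(969, Rational(1, 2)))) ≈ Add(-195.00, Mul(5.1881, I))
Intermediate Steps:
Function('l')(b) = -27 (Function('l')(b) = Add(-2, -25) = -27)
Function('M')(y, O) = 195 (Function('M')(y, O) = Add(-3, 198) = 195)
Function('L')(X) = 12
Function('C')(n) = Rational(1, 12) (Function('C')(n) = Pow(Add(0, 12), -1) = Pow(12, -1) = Rational(1, 12))
Y = Mul(Rational(1, 6), I, Pow(969, Rational(1, 2))) (Y = Pow(Add(-27, Rational(1, 12)), Rational(1, 2)) = Pow(Rational(-323, 12), Rational(1, 2)) = Mul(Rational(1, 6), I, Pow(969, Rational(1, 2))) ≈ Mul(5.1881, I))
Add(Y, Mul(-1, Function('M')(121, 110))) = Add(Mul(Rational(1, 6), I, Pow(969, Rational(1, 2))), Mul(-1, 195)) = Add(Mul(Rational(1, 6), I, Pow(969, Rational(1, 2))), -195) = Add(-195, Mul(Rational(1, 6), I, Pow(969, Rational(1, 2))))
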